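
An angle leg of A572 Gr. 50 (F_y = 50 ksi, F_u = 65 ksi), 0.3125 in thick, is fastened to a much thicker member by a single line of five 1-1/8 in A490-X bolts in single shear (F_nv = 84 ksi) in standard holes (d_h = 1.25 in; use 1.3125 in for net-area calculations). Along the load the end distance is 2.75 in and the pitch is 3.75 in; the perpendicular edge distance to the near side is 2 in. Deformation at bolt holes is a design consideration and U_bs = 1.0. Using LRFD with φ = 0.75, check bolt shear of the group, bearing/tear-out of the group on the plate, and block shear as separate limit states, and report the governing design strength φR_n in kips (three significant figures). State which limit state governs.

129 kips (block shear governs)

Bolt shear: A_b = π·1.125²/4 = 0.994 in²; R_n = 84 × 0.994 × 5 × 1 = 417.5 kips → 0.75 × 417.5 = 313 kips.
Bearing: edge l_c = 2.125, r_n = 51.8 kips; interior l_c = 2.5, r_n = 54.84 kips; R_n = 51.8 + 4·54.84 = 271.2 kips → 203 kips.
Block shear: A_gv = 5.547, A_nv = 3.701, A_nt = 0.4199 in²; R_n = min(0.6F_uA_nv, 0.6F_yA_gv) + U_bs·F_u·A_nt = 171.6 kips → 129 kips.
Block shear governs: 129 kips.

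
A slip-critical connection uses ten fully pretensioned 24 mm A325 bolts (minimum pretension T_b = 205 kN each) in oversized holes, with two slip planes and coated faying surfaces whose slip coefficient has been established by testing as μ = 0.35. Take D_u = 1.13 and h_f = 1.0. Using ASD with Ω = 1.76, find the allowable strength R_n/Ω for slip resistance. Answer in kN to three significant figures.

921 kN

R_n = μ · D_u · h_f · T_b · n_s · n_b = 0.35 × 1.13 × 1.0 × 205 × 2 × 10 = 1622 kN.
Allowable strength R_n/Ω = 1622 / 1.76 = 921 kN.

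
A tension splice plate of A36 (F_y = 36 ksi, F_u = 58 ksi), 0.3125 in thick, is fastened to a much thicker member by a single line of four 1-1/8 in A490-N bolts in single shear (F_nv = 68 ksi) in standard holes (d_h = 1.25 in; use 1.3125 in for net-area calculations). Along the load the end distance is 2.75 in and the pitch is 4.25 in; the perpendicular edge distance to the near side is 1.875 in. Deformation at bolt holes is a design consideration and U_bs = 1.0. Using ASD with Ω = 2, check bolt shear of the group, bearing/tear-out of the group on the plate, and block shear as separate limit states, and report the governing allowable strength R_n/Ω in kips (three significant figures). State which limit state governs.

Bolt shear: A_b = π·1.125²/4 = 0.994 in²; R_n = 68 × 0.994 × 4 × 1 = 270.4 kips → 270.4 / 2 = 135 kips.
Bearing: edge l_c = 2.125, r_n = 46.22 kips; interior l_c = 3, r_n = 48.94 kips; R_n = 46.22 + 3·48.94 = 193 kips → 96.5 kips.
Block shear: A_gv = 4.844, A_nv = 3.408, A_nt = 0.3809 in²; R_n = min(0.6F_uA_nv, 0.6F_yA_gv) + U_bs·F_u·A_nt = 126.7 kips → 63.4 kips.
Block shear governs: 63.4 kips.

63.4 kips (block shear governs)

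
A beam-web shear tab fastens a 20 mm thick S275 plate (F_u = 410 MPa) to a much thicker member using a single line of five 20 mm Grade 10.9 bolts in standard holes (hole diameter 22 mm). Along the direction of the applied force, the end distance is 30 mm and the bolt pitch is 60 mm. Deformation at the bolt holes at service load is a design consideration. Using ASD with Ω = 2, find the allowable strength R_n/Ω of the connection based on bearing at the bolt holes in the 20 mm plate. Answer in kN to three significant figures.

Per bolt r_n = 1.2 l_c t F_u ≤ 2.4 d t F_u; upper limit = 2.4 × 20 × 20 × 410 / 1000 = 393.6 kN.
Edge bolt: l_c = 30 − 22/2 = 19 mm → 1.2 × 19 × 20 × 410 / 1000 = 187 → r_n = 187 kN.
Interior bolts: l_c = 60 − 22 = 38 mm → 1.2 × 38 × 20 × 410 / 1000 = 373.9 → r_n = 373.9 kN.
R_n = 1 × 187 + 4 × 373.9 = 1683 kN.
Allowable strength R_n/Ω = 1683 / 2 = 841 kN.

841 kN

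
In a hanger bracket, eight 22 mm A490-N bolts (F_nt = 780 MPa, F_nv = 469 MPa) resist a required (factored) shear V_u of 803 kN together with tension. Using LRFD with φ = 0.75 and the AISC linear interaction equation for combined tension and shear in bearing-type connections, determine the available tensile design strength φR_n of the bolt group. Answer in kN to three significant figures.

977 kN

A_b = π·22²/4 = 380.1 mm²; f_rv = 803 × 1000 / (8 × 380.1) = 264.1 MPa.
F'_nt = 1.3 F_nt − (F_nt / φF_nv) f_rv = 1.3·780 − (780/(0.75·469))·264.1 = 428.5 MPa, capped at F_nt → F'_nt = 428.5 MPa.
R_n = F'_nt · A_b · n = 428.5 × 380.1 × 8 / 1000 = 1303 kN.
Design strength φR_n = 0.75 × 1303 = 977 kN.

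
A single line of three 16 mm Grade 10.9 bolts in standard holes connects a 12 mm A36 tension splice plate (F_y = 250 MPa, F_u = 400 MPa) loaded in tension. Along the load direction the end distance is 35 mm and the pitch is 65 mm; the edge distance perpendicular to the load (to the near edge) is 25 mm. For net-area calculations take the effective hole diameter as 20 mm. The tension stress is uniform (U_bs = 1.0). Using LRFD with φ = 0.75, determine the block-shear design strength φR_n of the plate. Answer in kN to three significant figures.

Shear plane L_v = 35 + 2·65 = 165 mm; A_gv = 165 × 12 = 1980 mm².
A_nv = (165 − 2.5·20) × 12 = 1380 mm².
A_nt = (25 − 0.5·20) × 12 = 180 mm².
0.6 F_u A_nv = 331.2 kN; 0.6 F_y A_gv = 297 kN → shear yielding governs the shear term.
R_n = 297 + 1.0 × 400 × 180 / 1000 = 369 kN.
Design strength φR_n = 0.75 × 369 = 277 kN.

277 kN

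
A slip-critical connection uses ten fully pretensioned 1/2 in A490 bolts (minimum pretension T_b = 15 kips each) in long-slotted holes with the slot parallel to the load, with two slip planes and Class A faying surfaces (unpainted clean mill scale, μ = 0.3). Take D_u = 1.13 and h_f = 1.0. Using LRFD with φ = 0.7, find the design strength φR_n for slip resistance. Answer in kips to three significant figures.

71.2 kips

R_n = μ · D_u · h_f · T_b · n_s · n_b = 0.3 × 1.13 × 1.0 × 15 × 2 × 10 = 101.7 kips.
Design strength φR_n = 0.7 × 101.7 = 71.2 kips.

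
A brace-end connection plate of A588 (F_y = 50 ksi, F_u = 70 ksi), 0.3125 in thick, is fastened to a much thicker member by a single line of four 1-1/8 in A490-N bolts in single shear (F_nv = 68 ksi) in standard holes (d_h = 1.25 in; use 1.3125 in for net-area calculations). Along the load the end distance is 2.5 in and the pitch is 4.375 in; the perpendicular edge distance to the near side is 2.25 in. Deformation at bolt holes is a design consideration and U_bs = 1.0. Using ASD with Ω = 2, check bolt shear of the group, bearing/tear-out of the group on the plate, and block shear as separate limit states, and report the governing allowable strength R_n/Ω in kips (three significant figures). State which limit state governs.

Bolt shear: A_b = π·1.125²/4 = 0.994 in²; R_n = 68 × 0.994 × 4 × 1 = 270.4 kips → 270.4 / 2 = 135 kips.
Bearing: edge l_c = 1.875, r_n = 49.22 kips; interior l_c = 3.125, r_n = 59.06 kips; R_n = 49.22 + 3·59.06 = 226.4 kips → 113 kips.
Block shear: A_gv = 4.883, A_nv = 3.447, A_nt = 0.498 in²; R_n = min(0.6F_uA_nv, 0.6F_yA_gv) + U_bs·F_u·A_nt = 179.6 kips → 89.8 kips.
Block shear governs: 89.8 kips.

89.8 kips (block shear governs)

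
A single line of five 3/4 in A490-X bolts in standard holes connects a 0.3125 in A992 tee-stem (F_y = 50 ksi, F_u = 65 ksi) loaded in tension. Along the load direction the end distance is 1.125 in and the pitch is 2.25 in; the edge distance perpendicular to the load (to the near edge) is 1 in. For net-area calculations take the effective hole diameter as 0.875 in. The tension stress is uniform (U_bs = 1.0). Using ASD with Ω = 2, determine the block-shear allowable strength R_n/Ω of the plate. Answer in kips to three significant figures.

43.4 kips

Shear plane L_v = 1.125 + 4·2.25 = 10.12 in; A_gv = 10.12 × 0.3125 = 3.164 in².
A_nv = (10.12 − 4.5·0.875) × 0.3125 = 1.934 in².
A_nt = (1 − 0.5·0.875) × 0.3125 = 0.1758 in².
0.6 F_u A_nv = 75.41 kips; 0.6 F_y A_gv = 94.92 kips → shear rupture governs the shear term.
R_n = 75.41 + 1.0 × 65 × 0.1758 = 86.84 kips.
Allowable strength R_n/Ω = 86.84 / 2 = 43.4 kips.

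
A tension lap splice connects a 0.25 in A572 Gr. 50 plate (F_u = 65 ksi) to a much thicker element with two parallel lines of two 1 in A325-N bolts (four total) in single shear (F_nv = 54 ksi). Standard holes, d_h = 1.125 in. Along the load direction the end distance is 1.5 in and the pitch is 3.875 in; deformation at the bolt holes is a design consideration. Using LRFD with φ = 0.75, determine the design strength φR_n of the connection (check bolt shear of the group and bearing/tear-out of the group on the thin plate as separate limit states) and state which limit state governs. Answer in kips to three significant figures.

85.9 kips (bearing governs)

Bolt shear: A_b = π·1²/4 = 0.7854 in²; R_n = 54 × 0.7854 × 4 × 1 = 169.6 kips → 0.75 × 169.6 = 127 kips.
Bearing (1.2 l_c t F_u ≤ 2.4 d t F_u): upper limit = 2.4·1·0.25·65 = 39 kips.
  Edge l_c = 1.5 − 1.125/2 = 0.9375 → r_n = 18.28 kips; interior l_c = 3.875 − 1.125 = 2.75 → r_n = 39 kips.
  R_n,bearing = 2·18.28 + 2·39 = 114.6 kips → 0.75 × 114.6 = 85.9 kips.
Bearing governs: 85.9 kips.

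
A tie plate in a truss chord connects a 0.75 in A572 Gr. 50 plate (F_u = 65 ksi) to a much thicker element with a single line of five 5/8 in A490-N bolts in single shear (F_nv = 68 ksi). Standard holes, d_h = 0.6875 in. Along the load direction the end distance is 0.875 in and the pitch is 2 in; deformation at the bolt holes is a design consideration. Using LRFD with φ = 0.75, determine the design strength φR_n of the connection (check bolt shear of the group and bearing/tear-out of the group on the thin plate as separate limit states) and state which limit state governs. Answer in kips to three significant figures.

Bolt shear: A_b = π·0.625²/4 = 0.3068 in²; R_n = 68 × 0.3068 × 5 × 1 = 104.3 kips → 0.75 × 104.3 = 78.2 kips.
Bearing (1.2 l_c t F_u ≤ 2.4 d t F_u): upper limit = 2.4·0.625·0.75·65 = 73.12 kips.
  Edge l_c = 0.875 − 0.6875/2 = 0.5312 → r_n = 31.08 kips; interior l_c = 2 − 0.6875 = 1.312 → r_n = 73.12 kips.
  R_n,bearing = 1·31.08 + 4·73.12 = 323.6 kips → 0.75 × 323.6 = 243 kips.
Bolt shear governs: 78.2 kips.

78.2 kips (bolt shear governs)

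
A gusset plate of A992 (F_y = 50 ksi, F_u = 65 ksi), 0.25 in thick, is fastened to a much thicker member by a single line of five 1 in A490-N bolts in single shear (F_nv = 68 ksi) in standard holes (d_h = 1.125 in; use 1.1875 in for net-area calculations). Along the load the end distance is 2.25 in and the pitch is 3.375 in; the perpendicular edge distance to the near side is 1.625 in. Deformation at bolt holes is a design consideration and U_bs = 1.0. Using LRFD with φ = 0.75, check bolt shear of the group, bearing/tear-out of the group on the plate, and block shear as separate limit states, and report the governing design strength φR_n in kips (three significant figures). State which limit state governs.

88.7 kips (block shear governs)

Bolt shear: A_b = π·1²/4 = 0.7854 in²; R_n = 68 × 0.7854 × 5 × 1 = 267 kips → 0.75 × 267 = 200 kips.
Bearing: edge l_c = 1.688, r_n = 32.91 kips; interior l_c = 2.25, r_n = 39 kips; R_n = 32.91 + 4·39 = 188.9 kips → 142 kips.
Block shear: A_gv = 3.938, A_nv = 2.602, A_nt = 0.2578 in²; R_n = min(0.6F_uA_nv, 0.6F_yA_gv) + U_bs·F_u·A_nt = 118.2 kips → 88.7 kips.
Block shear governs: 88.7 kips.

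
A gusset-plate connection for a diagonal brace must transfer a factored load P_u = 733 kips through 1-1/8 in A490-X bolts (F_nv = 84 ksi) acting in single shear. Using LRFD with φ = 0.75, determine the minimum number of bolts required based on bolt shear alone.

12 bolts

A_b = π·1.125²/4 = 0.994 in².
Per-bolt design strength φR_n = 0.75 × 84 × 0.994 × 1 = 62.62 kips.
n ≥ 733 / 62.62 = 11.7 → use 12 bolts.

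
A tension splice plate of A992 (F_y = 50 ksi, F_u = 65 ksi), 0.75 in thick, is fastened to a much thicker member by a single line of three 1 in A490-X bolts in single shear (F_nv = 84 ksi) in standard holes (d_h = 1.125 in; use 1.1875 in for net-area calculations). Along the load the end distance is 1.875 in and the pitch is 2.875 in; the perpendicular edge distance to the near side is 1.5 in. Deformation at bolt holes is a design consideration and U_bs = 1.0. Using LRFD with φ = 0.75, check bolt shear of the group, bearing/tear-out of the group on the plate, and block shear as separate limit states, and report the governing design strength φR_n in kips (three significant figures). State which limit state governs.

Bolt shear: A_b = π·1²/4 = 0.7854 in²; R_n = 84 × 0.7854 × 3 × 1 = 197.9 kips → 0.75 × 197.9 = 148 kips.
Bearing: edge l_c = 1.312, r_n = 76.78 kips; interior l_c = 1.75, r_n = 102.4 kips; R_n = 76.78 + 2·102.4 = 281.5 kips → 211 kips.
Block shear: A_gv = 5.719, A_nv = 3.492, A_nt = 0.6797 in²; R_n = min(0.6F_uA_nv, 0.6F_yA_gv) + U_bs·F_u·A_nt = 180.4 kips → 135 kips.
Block shear governs: 135 kips.

135 kips (block shear governs)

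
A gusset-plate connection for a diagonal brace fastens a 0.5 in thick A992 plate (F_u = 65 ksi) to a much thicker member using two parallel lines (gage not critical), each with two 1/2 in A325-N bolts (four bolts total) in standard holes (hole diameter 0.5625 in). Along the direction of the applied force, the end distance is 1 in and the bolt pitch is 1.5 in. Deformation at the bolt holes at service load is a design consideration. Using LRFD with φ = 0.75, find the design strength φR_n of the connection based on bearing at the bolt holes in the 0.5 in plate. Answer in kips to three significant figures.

96.9 kips

Per bolt r_n = 1.2 l_c t F_u ≤ 2.4 d t F_u; upper limit = 2.4 × 0.5 × 0.5 × 65 = 39 kips.
Edge bolt: l_c = 1 − 0.5625/2 = 0.7188 in → 1.2 × 0.7188 × 0.5 × 65 = 28.03 → r_n = 28.03 kips.
Interior bolts: l_c = 1.5 − 0.5625 = 0.9375 in → 1.2 × 0.9375 × 0.5 × 65 = 36.56 → r_n = 36.56 kips.
R_n = 2 × 28.03 + 2 × 36.56 = 129.2 kips.
Design strength φR_n = 0.75 × 129.2 = 96.9 kips.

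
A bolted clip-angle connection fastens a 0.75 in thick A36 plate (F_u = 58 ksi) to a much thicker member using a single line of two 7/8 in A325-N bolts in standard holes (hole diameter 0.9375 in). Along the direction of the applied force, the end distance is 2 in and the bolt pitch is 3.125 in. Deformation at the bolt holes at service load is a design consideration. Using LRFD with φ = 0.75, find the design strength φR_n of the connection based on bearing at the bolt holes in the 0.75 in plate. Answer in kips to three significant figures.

Per bolt r_n = 1.2 l_c t F_u ≤ 2.4 d t F_u; upper limit = 2.4 × 0.875 × 0.75 × 58 = 91.35 kips.
Edge bolt: l_c = 2 − 0.9375/2 = 1.531 in → 1.2 × 1.531 × 0.75 × 58 = 79.93 → r_n = 79.93 kips.
Interior bolts: l_c = 3.125 − 0.9375 = 2.188 in → 1.2 × 2.188 × 0.75 × 58 = 114.2 → r_n = 91.35 kips.
R_n = 1 × 79.93 + 1 × 91.35 = 171.3 kips.
Design strength φR_n = 0.75 × 171.3 = 128 kips.

128 kips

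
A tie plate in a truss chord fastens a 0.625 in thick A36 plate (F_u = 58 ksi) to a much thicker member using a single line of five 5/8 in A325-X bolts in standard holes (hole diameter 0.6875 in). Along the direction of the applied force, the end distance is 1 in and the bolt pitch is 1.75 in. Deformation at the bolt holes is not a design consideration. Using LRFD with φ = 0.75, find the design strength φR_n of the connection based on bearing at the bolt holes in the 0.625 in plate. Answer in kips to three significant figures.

200 kips

Per bolt r_n = 1.5 l_c t F_u ≤ 3.0 d t F_u; upper limit = 3.0 × 0.625 × 0.625 × 58 = 67.97 kips.
Edge bolt: l_c = 1 − 0.6875/2 = 0.6562 in → 1.5 × 0.6562 × 0.625 × 58 = 35.68 → r_n = 35.68 kips.
Interior bolts: l_c = 1.75 − 0.6875 = 1.062 in → 1.5 × 1.062 × 0.625 × 58 = 57.77 → r_n = 57.77 kips.
R_n = 1 × 35.68 + 4 × 57.77 = 266.8 kips.
Design strength φR_n = 0.75 × 266.8 = 200 kips.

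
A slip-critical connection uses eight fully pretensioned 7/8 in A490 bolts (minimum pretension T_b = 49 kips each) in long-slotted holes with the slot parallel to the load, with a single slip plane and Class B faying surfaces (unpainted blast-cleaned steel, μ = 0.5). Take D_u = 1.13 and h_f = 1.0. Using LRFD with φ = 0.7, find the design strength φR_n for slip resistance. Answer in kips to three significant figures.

155 kips

R_n = μ · D_u · h_f · T_b · n_s · n_b = 0.5 × 1.13 × 1.0 × 49 × 1 × 8 = 221.5 kips.
Design strength φR_n = 0.7 × 221.5 = 155 kips.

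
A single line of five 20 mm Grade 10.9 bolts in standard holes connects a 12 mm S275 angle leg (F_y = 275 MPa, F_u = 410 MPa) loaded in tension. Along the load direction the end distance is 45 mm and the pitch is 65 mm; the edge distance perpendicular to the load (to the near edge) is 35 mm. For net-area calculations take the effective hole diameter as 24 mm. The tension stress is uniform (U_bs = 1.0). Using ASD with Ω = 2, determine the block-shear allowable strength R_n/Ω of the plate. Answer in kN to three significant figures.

347 kN

Shear plane L_v = 45 + 4·65 = 305 mm; A_gv = 305 × 12 = 3660 mm².
A_nv = (305 − 4.5·24) × 12 = 2364 mm².
A_nt = (35 − 0.5·24) × 12 = 276 mm².
0.6 F_u A_nv = 581.5 kN; 0.6 F_y A_gv = 603.9 kN → shear rupture governs the shear term.
R_n = 581.5 + 1.0 × 410 × 276 / 1000 = 694.7 kN.
Allowable strength R_n/Ω = 694.7 / 2 = 347 kN.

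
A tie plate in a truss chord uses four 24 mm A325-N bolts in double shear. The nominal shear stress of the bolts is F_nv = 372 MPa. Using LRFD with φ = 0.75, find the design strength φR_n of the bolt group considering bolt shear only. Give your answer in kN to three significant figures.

1010 kN

A_b = π × 24² / 4 = 452.4 mm².
R_n = F_nv · A_b · n · n_s = 372 × 452.4 × 4 × 2 / 1000 = 1346 kN.
Design strength φR_n = 0.75 × 1346 = 1010 kN.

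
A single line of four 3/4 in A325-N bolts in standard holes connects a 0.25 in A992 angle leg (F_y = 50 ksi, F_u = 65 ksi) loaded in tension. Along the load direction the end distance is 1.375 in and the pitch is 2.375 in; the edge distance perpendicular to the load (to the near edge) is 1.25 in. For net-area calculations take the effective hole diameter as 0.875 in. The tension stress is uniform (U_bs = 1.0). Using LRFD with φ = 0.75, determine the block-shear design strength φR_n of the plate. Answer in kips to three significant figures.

Shear plane L_v = 1.375 + 3·2.375 = 8.5 in; A_gv = 8.5 × 0.25 = 2.125 in².
A_nv = (8.5 − 3.5·0.875) × 0.25 = 1.359 in².
A_nt = (1.25 − 0.5·0.875) × 0.25 = 0.2031 in².
0.6 F_u A_nv = 53.02 kips; 0.6 F_y A_gv = 63.75 kips → shear rupture governs the shear term.
R_n = 53.02 + 1.0 × 65 × 0.2031 = 66.22 kips.
Design strength φR_n = 0.75 × 66.22 = 49.7 kips.

49.7 kips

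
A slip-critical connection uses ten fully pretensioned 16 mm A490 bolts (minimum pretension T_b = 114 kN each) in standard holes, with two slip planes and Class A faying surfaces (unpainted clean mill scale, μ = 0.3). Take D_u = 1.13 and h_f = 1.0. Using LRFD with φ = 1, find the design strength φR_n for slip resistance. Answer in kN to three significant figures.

R_n = μ · D_u · h_f · T_b · n_s · n_b = 0.3 × 1.13 × 1.0 × 114 × 2 × 10 = 772.9 kN.
Design strength φR_n = 1 × 772.9 = 773 kN.

773 kN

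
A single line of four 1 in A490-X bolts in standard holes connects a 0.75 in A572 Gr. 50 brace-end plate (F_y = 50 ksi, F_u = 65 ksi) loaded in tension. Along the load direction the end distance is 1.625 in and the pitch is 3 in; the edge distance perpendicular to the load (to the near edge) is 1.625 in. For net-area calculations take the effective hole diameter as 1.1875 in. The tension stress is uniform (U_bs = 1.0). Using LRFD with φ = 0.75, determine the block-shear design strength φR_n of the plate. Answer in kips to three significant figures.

180 kips

Shear plane L_v = 1.625 + 3·3 = 10.62 in; A_gv = 10.62 × 0.75 = 7.969 in².
A_nv = (10.62 − 3.5·1.1875) × 0.75 = 4.852 in².
A_nt = (1.625 − 0.5·1.1875) × 0.75 = 0.7734 in².
0.6 F_u A_nv = 189.2 kips; 0.6 F_y A_gv = 239.1 kips → shear rupture governs the shear term.
R_n = 189.2 + 1.0 × 65 × 0.7734 = 239.5 kips.
Design strength φR_n = 0.75 × 239.5 = 180 kips.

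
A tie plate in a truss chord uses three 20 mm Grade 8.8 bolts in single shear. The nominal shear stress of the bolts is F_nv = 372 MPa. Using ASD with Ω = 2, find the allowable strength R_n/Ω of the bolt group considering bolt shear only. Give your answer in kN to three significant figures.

A_b = π × 20² / 4 = 314.2 mm².
R_n = F_nv · A_b · n · n_s = 372 × 314.2 × 3 × 1 / 1000 = 350.6 kN.
Allowable strength R_n/Ω = 350.6 / 2 = 175 kN.

175 kN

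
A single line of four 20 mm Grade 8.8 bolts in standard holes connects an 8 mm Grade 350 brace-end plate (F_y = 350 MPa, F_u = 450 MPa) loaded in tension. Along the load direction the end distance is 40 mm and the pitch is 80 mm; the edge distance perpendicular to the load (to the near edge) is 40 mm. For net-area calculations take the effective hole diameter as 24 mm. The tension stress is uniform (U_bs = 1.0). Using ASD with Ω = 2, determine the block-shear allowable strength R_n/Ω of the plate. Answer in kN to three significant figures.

Shear plane L_v = 40 + 3·80 = 280 mm; A_gv = 280 × 8 = 2240 mm².
A_nv = (280 − 3.5·24) × 8 = 1568 mm².
A_nt = (40 − 0.5·24) × 8 = 224 mm².
0.6 F_u A_nv = 423.4 kN; 0.6 F_y A_gv = 470.4 kN → shear rupture governs the shear term.
R_n = 423.4 + 1.0 × 450 × 224 / 1000 = 524.2 kN.
Allowable strength R_n/Ω = 524.2 / 2 = 262 kN.

262 kN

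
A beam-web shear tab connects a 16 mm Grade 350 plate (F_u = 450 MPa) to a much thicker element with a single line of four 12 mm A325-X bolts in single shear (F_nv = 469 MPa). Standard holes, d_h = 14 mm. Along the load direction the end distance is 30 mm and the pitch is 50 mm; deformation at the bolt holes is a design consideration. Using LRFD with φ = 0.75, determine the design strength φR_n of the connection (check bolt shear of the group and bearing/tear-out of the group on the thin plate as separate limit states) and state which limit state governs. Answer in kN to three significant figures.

Bolt shear: A_b = π·12²/4 = 113.1 mm²; R_n = 469 × 113.1 × 4 × 1 / 1000 = 212.2 kN → 0.75 × 212.2 = 159 kN.
Bearing (1.2 l_c t F_u ≤ 2.4 d t F_u): upper limit = 2.4·12·16·450 / 1000 = 207.4 kN.
  Edge l_c = 30 − 14/2 = 23 → r_n = 198.7 kN; interior l_c = 50 − 14 = 36 → r_n = 207.4 kN.
  R_n,bearing = 1·198.7 + 3·207.4 = 820.8 kN → 0.75 × 820.8 = 616 kN.
Bolt shear governs: 159 kN.

159 kN (bolt shear governs)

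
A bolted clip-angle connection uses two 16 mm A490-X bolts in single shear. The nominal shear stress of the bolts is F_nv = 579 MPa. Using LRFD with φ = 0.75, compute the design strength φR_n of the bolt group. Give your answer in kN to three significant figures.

A_b = π × 16² / 4 = 201.1 mm².
R_n = F_nv · A_b · n · n_s = 579 × 201.1 × 2 × 1 / 1000 = 232.8 kN.
Design strength φR_n = 0.75 × 232.8 = 175 kN.

175 kN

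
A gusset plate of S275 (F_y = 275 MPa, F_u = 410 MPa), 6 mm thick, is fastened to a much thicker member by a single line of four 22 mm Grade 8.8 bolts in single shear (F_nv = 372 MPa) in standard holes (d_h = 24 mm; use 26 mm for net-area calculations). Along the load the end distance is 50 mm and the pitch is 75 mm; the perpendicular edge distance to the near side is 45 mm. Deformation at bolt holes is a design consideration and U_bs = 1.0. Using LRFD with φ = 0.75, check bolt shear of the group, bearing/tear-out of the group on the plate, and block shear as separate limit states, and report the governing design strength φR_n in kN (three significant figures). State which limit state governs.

Bolt shear: A_b = π·22²/4 = 380.1 mm²; R_n = 372 × 380.1 × 4 × 1 / 1000 = 565.6 kN → 0.75 × 565.6 = 424 kN.
Bearing: edge l_c = 38, r_n = 112.2 kN; interior l_c = 51, r_n = 129.9 kN; R_n = 112.2 + 3·129.9 = 501.8 kN → 376 kN.
Block shear: A_gv = 1650, A_nv = 1104, A_nt = 192 mm²; R_n = min(0.6F_uA_nv, 0.6F_yA_gv) + U_bs·F_u·A_nt = 350.3 kN → 263 kN.
Block shear governs: 263 kN.

263 kN (block shear governs)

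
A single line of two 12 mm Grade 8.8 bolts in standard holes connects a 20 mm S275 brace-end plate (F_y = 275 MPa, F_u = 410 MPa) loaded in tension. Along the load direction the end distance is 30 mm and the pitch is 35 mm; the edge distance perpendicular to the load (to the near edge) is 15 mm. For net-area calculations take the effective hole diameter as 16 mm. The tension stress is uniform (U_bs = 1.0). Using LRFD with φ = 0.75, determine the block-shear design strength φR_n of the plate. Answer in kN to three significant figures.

Shear plane L_v = 30 + 1·35 = 65 mm; A_gv = 65 × 20 = 1300 mm².
A_nv = (65 − 1.5·16) × 20 = 820 mm².
A_nt = (15 − 0.5·16) × 20 = 140 mm².
0.6 F_u A_nv = 201.7 kN; 0.6 F_y A_gv = 214.5 kN → shear rupture governs the shear term.
R_n = 201.7 + 1.0 × 410 × 140 / 1000 = 259.1 kN.
Design strength φR_n = 0.75 × 259.1 = 194 kN.

194 kN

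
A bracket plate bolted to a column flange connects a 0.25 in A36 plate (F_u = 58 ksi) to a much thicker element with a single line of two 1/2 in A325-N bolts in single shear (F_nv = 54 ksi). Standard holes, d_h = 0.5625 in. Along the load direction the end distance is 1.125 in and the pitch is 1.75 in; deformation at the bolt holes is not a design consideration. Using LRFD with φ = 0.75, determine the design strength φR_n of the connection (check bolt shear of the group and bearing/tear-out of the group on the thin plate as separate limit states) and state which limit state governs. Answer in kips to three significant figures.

Bolt shear: A_b = π·0.5²/4 = 0.1963 in²; R_n = 54 × 0.1963 × 2 × 1 = 21.21 kips → 0.75 × 21.21 = 15.9 kips.
Bearing (1.5 l_c t F_u ≤ 3.0 d t F_u): upper limit = 3.0·0.5·0.25·58 = 21.75 kips.
  Edge l_c = 1.125 − 0.5625/2 = 0.8438 → r_n = 18.35 kips; interior l_c = 1.75 − 0.5625 = 1.188 → r_n = 21.75 kips.
  R_n,bearing = 1·18.35 + 1·21.75 = 40.1 kips → 0.75 × 40.1 = 30.1 kips.
Bolt shear governs: 15.9 kips.

15.9 kips (bolt shear governs)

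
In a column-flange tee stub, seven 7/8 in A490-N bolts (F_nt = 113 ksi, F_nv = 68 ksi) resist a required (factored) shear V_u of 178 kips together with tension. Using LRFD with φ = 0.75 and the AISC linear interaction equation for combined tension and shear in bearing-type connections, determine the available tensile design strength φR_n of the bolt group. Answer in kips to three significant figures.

A_b = π·0.875²/4 = 0.6013 in²; f_rv = 178 / (7 × 0.6013) = 42.29 ksi.
F'_nt = 1.3 F_nt − (F_nt / φF_nv) f_rv = 1.3·113 − (113/(0.75·68))·42.29 = 53.2 ksi, capped at F_nt → F'_nt = 53.2 ksi.
R_n = F'_nt · A_b · n = 53.2 × 0.6013 × 7 = 223.9 kips.
Design strength φR_n = 0.75 × 223.9 = 168 kips.

168 kips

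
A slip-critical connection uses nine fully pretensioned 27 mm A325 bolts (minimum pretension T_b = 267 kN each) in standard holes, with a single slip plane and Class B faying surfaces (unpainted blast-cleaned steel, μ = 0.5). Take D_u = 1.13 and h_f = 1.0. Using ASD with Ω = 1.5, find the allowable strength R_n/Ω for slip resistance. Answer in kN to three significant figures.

905 kN

R_n = μ · D_u · h_f · T_b · n_s · n_b = 0.5 × 1.13 × 1.0 × 267 × 1 × 9 = 1358 kN.
Allowable strength R_n/Ω = 1358 / 1.5 = 905 kN.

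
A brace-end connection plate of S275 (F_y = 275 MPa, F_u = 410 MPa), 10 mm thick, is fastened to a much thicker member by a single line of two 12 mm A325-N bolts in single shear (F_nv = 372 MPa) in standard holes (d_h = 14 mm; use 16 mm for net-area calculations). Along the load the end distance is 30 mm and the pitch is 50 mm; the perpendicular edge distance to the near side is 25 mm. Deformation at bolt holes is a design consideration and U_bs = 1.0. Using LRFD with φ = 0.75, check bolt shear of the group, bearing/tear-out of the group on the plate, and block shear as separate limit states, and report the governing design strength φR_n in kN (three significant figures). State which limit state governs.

Bolt shear: A_b = π·12²/4 = 113.1 mm²; R_n = 372 × 113.1 × 2 × 1 / 1000 = 84.14 kN → 0.75 × 84.14 = 63.1 kN.
Bearing: edge l_c = 23, r_n = 113.2 kN; interior l_c = 36, r_n = 118.1 kN; R_n = 113.2 + 1·118.1 = 231.2 kN → 173 kN.
Block shear: A_gv = 800, A_nv = 560, A_nt = 170 mm²; R_n = min(0.6F_uA_nv, 0.6F_yA_gv) + U_bs·F_u·A_nt = 201.7 kN → 151 kN.
Bolt shear governs: 63.1 kN.

63.1 kN (bolt shear governs)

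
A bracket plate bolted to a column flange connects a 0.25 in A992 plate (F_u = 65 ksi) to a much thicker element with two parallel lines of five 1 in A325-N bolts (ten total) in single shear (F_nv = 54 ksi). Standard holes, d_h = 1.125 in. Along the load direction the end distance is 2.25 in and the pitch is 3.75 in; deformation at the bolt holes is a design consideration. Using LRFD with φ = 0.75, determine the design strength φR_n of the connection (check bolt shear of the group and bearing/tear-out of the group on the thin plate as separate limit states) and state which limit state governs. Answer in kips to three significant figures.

283 kips (bearing governs)

Bolt shear: A_b = π·1²/4 = 0.7854 in²; R_n = 54 × 0.7854 × 10 × 1 = 424.1 kips → 0.75 × 424.1 = 318 kips.
Bearing (1.2 l_c t F_u ≤ 2.4 d t F_u): upper limit = 2.4·1·0.25·65 = 39 kips.
  Edge l_c = 2.25 − 1.125/2 = 1.688 → r_n = 32.91 kips; interior l_c = 3.75 − 1.125 = 2.625 → r_n = 39 kips.
  R_n,bearing = 2·32.91 + 8·39 = 377.8 kips → 0.75 × 377.8 = 283 kips.
Bearing governs: 283 kips.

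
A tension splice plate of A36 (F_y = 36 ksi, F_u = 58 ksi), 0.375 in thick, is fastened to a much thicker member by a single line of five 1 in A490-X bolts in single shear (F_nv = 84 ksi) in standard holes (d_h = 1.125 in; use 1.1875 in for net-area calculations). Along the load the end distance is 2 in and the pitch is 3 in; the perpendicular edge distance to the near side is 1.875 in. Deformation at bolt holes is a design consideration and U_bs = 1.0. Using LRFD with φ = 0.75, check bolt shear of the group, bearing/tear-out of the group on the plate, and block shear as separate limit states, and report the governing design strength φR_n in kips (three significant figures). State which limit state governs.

106 kips (block shear governs)

Bolt shear: A_b = π·1²/4 = 0.7854 in²; R_n = 84 × 0.7854 × 5 × 1 = 329.9 kips → 0.75 × 329.9 = 247 kips.
Bearing: edge l_c = 1.438, r_n = 37.52 kips; interior l_c = 1.875, r_n = 48.94 kips; R_n = 37.52 + 4·48.94 = 233.3 kips → 175 kips.
Block shear: A_gv = 5.25, A_nv = 3.246, A_nt = 0.4805 in²; R_n = min(0.6F_uA_nv, 0.6F_yA_gv) + U_bs·F_u·A_nt = 140.8 kips → 106 kips.
Block shear governs: 106 kips.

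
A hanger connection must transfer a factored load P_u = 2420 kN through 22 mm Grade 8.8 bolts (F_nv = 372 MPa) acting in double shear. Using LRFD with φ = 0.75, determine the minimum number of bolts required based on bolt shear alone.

A_b = π·22²/4 = 380.1 mm².
Per-bolt design strength φR_n = 0.75 × 372 × 380.1 × 2 / 1000 = 212.1 kN.
n ≥ 2420 / 212.1 = 11.41 → use 12 bolts.

12 bolts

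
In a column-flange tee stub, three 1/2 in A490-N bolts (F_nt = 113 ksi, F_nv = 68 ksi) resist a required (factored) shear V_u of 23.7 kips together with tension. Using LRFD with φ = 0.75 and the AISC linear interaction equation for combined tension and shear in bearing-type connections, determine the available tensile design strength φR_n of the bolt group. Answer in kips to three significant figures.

A_b = π·0.5²/4 = 0.1963 in²; f_rv = 23.7 / (3 × 0.1963) = 40.23 ksi.
F'_nt = 1.3 F_nt − (F_nt / φF_nv) f_rv = 1.3·113 − (113/(0.75·68))·40.23 = 57.75 ksi, capped at F_nt → F'_nt = 57.75 ksi.
R_n = F'_nt · A_b · n = 57.75 × 0.1963 × 3 = 34.02 kips.
Design strength φR_n = 0.75 × 34.02 = 25.5 kips.

25.5 kips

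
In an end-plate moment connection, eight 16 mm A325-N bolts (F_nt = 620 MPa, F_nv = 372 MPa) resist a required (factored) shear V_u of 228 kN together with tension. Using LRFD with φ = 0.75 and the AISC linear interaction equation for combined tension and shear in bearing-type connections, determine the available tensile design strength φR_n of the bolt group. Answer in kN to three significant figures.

592 kN

A_b = π·16²/4 = 201.1 mm²; f_rv = 228 × 1000 / (8 × 201.1) = 141.7 MPa.
F'_nt = 1.3 F_nt − (F_nt / φF_nv) f_rv = 1.3·620 − (620/(0.75·372))·141.7 = 491 MPa, capped at F_nt → F'_nt = 491 MPa.
R_n = F'_nt · A_b · n = 491 × 201.1 × 8 / 1000 = 789.8 kN.
Design strength φR_n = 0.75 × 789.8 = 592 kN.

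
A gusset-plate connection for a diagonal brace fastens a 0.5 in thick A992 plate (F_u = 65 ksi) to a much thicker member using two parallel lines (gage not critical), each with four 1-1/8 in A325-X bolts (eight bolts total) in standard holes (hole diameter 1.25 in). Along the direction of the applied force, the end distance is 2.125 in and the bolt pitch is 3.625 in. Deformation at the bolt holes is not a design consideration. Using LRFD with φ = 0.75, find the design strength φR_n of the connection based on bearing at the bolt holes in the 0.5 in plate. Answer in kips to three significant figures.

Per bolt r_n = 1.5 l_c t F_u ≤ 3.0 d t F_u; upper limit = 3.0 × 1.125 × 0.5 × 65 = 109.7 kips.
Edge bolt: l_c = 2.125 − 1.25/2 = 1.5 in → 1.5 × 1.5 × 0.5 × 65 = 73.12 → r_n = 73.12 kips.
Interior bolts: l_c = 3.625 − 1.25 = 2.375 in → 1.5 × 2.375 × 0.5 × 65 = 115.8 → r_n = 109.7 kips.
R_n = 2 × 73.12 + 6 × 109.7 = 804.4 kips.
Design strength φR_n = 0.75 × 804.4 = 603 kips.

603 kips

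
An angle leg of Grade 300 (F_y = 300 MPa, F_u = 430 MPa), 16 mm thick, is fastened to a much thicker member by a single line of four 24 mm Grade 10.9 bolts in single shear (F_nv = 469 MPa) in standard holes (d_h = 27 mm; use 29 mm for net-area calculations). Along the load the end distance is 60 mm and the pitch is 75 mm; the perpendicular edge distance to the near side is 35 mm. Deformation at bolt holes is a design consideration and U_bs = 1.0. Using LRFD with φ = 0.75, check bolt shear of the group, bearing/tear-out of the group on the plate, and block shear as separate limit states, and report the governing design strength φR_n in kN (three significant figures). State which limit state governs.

Bolt shear: A_b = π·24²/4 = 452.4 mm²; R_n = 469 × 452.4 × 4 × 1 / 1000 = 848.7 kN → 0.75 × 848.7 = 637 kN.
Bearing: edge l_c = 46.5, r_n = 383.9 kN; interior l_c = 48, r_n = 396.3 kN; R_n = 383.9 + 3·396.3 = 1573 kN → 1180 kN.
Block shear: A_gv = 4560, A_nv = 2936, A_nt = 328 mm²; R_n = min(0.6F_uA_nv, 0.6F_yA_gv) + U_bs·F_u·A_nt = 898.5 kN → 674 kN.
Bolt shear governs: 637 kN.

637 kN (bolt shear governs)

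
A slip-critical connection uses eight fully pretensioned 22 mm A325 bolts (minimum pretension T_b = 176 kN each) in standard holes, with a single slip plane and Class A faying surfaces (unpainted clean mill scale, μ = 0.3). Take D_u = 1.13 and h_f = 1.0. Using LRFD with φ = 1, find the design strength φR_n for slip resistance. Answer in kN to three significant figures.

477 kN

R_n = μ · D_u · h_f · T_b · n_s · n_b = 0.3 × 1.13 × 1.0 × 176 × 1 × 8 = 477.3 kN.
Design strength φR_n = 1 × 477.3 = 477 kN.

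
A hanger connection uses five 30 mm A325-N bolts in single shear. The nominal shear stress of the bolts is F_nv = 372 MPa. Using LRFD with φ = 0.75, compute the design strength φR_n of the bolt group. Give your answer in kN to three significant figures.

A_b = π × 30² / 4 = 706.9 mm².
R_n = F_nv · A_b · n · n_s = 372 × 706.9 × 5 × 1 / 1000 = 1315 kN.
Design strength φR_n = 0.75 × 1315 = 986 kN.

986 kN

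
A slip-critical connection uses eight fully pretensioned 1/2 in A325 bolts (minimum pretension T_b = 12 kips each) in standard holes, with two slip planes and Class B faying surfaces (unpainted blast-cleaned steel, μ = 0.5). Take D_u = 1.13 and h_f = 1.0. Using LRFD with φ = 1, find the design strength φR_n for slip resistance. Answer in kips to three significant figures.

R_n = μ · D_u · h_f · T_b · n_s · n_b = 0.5 × 1.13 × 1.0 × 12 × 2 × 8 = 108.5 kips.
Design strength φR_n = 1 × 108.5 = 108 kips.

108 kips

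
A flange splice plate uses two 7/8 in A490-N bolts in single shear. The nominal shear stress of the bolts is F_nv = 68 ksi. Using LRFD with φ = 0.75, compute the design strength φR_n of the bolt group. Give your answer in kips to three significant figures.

A_b = π × 0.875² / 4 = 0.6013 in².
R_n = F_nv · A_b · n · n_s = 68 × 0.6013 × 2 × 1 = 81.78 kips.
Design strength φR_n = 0.75 × 81.78 = 61.3 kips.

61.3 kips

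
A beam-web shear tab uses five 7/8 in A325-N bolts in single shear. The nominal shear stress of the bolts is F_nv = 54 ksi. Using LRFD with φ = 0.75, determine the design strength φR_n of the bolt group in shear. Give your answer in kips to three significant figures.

122 kips

A_b = π × 0.875² / 4 = 0.6013 in².
R_n = F_nv · A_b · n · n_s = 54 × 0.6013 × 5 × 1 = 162.4 kips.
Design strength φR_n = 0.75 × 162.4 = 122 kips.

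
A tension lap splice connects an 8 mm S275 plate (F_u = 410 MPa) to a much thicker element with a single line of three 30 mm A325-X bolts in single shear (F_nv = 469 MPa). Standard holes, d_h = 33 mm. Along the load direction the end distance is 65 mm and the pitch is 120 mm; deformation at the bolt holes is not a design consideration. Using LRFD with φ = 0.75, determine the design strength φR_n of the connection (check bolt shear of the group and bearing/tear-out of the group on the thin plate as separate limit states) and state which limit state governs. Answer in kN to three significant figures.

622 kN (bearing governs)

Bolt shear: A_b = π·30²/4 = 706.9 mm²; R_n = 469 × 706.9 × 3 × 1 / 1000 = 994.5 kN → 0.75 × 994.5 = 746 kN.
Bearing (1.5 l_c t F_u ≤ 3.0 d t F_u): upper limit = 3.0·30·8·410 / 1000 = 295.2 kN.
  Edge l_c = 65 − 33/2 = 48.5 → r_n = 238.6 kN; interior l_c = 120 − 33 = 87 → r_n = 295.2 kN.
  R_n,bearing = 1·238.6 + 2·295.2 = 829 kN → 0.75 × 829 = 622 kN.
Bearing governs: 622 kN.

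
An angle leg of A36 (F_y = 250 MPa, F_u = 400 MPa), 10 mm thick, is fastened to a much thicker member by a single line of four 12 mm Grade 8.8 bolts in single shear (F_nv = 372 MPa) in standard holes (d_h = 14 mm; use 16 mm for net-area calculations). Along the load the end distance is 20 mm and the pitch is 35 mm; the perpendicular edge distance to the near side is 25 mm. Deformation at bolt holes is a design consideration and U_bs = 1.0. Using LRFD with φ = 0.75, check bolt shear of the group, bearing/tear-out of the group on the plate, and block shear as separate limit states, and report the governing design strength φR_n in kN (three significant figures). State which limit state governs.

126 kN (bolt shear governs)

Bolt shear: A_b = π·12²/4 = 113.1 mm²; R_n = 372 × 113.1 × 4 × 1 / 1000 = 168.3 kN → 0.75 × 168.3 = 126 kN.
Bearing: edge l_c = 13, r_n = 62.4 kN; interior l_c = 21, r_n = 100.8 kN; R_n = 62.4 + 3·100.8 = 364.8 kN → 274 kN.
Block shear: A_gv = 1250, A_nv = 690, A_nt = 170 mm²; R_n = min(0.6F_uA_nv, 0.6F_yA_gv) + U_bs·F_u·A_nt = 233.6 kN → 175 kN.
Bolt shear governs: 126 kN.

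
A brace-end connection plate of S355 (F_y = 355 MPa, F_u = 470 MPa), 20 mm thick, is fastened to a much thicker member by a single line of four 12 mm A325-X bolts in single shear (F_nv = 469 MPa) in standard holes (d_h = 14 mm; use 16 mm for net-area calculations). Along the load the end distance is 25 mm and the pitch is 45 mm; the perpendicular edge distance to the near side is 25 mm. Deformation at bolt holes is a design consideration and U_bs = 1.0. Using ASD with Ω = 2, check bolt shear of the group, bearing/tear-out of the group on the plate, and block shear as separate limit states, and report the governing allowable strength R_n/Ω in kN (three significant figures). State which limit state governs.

Bolt shear: A_b = π·12²/4 = 113.1 mm²; R_n = 469 × 113.1 × 4 × 1 / 1000 = 212.2 kN → 212.2 / 2 = 106 kN.
Bearing: edge l_c = 18, r_n = 203 kN; interior l_c = 31, r_n = 270.7 kN; R_n = 203 + 3·270.7 = 1015 kN → 508 kN.
Block shear: A_gv = 3200, A_nv = 2080, A_nt = 340 mm²; R_n = min(0.6F_uA_nv, 0.6F_yA_gv) + U_bs·F_u·A_nt = 746.4 kN → 373 kN.
Bolt shear governs: 106 kN.

106 kN (bolt shear governs)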